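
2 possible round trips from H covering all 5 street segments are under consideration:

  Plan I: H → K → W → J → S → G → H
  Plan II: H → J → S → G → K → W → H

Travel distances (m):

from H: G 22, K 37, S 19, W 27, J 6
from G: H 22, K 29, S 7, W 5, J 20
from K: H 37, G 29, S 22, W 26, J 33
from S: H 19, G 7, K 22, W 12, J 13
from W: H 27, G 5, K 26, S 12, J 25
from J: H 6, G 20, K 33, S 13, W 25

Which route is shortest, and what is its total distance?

108 m — Plan II is the shortest.

Plan I: 37 + 26 + 25 + 13 + 7 + 22 = 130
Plan II: 6 + 13 + 7 + 29 + 26 + 27 = 108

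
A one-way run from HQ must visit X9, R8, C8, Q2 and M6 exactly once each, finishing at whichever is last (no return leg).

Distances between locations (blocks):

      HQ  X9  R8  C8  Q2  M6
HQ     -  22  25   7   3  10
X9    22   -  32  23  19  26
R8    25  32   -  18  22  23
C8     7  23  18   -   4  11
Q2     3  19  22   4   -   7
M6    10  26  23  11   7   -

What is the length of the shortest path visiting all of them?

Shortest open route: 71 blocks.

There are 5! = 120 possible orderings.
HQ - X9 - R8 - C8 - Q2 - M6: 22+32+18+4+7 = 83
HQ - X9 - R8 - C8 - M6 - Q2: 22+32+18+11+7 = 90
HQ - X9 - R8 - Q2 - C8 - M6: 22+32+22+4+11 = 91
HQ - X9 - R8 - Q2 - M6 - C8: 22+32+22+7+11 = 94
HQ - X9 - R8 - M6 - C8 - Q2: 22+32+23+11+4 = 92
HQ - X9 - R8 - M6 - Q2 - C8: 22+32+23+7+4 = 88
HQ - X9 - C8 - R8 - Q2 - M6: 22+23+18+22+7 = 92
HQ - X9 - C8 - R8 - M6 - Q2: 22+23+18+23+7 = 93
HQ - X9 - C8 - Q2 - R8 - M6: 22+23+4+22+23 = 94
HQ - X9 - C8 - Q2 - M6 - R8: 22+23+4+7+23 = 79
HQ - X9 - C8 - M6 - R8 - Q2: 22+23+11+23+22 = 101
HQ - X9 - C8 - M6 - Q2 - R8: 22+23+11+7+22 = 85
HQ - X9 - Q2 - R8 - C8 - M6: 22+19+22+18+11 = 92
HQ - X9 - Q2 - R8 - M6 - C8: 22+19+22+23+11 = 97
… (106 more)
HQ - Q2 - M6 - C8 - R8 - X9: 3+7+11+18+32 = 71  ← best
The minimum is 71.
One shortest path: HQ → Q2 → M6 → C8 → R8 → X9.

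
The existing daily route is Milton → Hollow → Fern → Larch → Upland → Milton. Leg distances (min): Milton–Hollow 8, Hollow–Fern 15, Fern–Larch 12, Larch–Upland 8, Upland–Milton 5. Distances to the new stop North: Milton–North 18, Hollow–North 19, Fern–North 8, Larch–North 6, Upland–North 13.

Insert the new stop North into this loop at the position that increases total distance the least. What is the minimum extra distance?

Insertion cost between consecutive stops i–j is d(i,North) + d(North,j) − d(i,j):
  between Milton and Hollow: 18 + 19 − 8 = 29
  between Hollow and Fern: 19 + 8 − 15 = 12
  between Fern and Larch: 8 + 6 − 12 = 2
  between Larch and Upland: 6 + 13 − 8 = 11
  between Upland and Milton: 13 + 18 − 5 = 26
Cheapest insertion is between Fern and Larch, adding 2.
New total = 48 + 2 = 50.

+2 min — insert North between Fern and Larch.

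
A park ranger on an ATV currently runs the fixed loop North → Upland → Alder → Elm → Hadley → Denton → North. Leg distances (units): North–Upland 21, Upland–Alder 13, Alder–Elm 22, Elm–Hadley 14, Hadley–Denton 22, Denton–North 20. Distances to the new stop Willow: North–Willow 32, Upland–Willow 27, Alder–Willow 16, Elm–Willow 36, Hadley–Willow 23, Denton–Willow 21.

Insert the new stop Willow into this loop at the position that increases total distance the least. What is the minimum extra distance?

Insertion cost between consecutive stops i–j is d(i,Willow) + d(Willow,j) − d(i,j):
  between North and Upland: 32 + 27 − 21 = 38
  between Upland and Alder: 27 + 16 − 13 = 30
  between Alder and Elm: 16 + 36 − 22 = 30
  between Elm and Hadley: 36 + 23 − 14 = 45
  between Hadley and Denton: 23 + 21 − 22 = 22
  between Denton and North: 21 + 32 − 20 = 33
Cheapest insertion is between Hadley and Denton, adding 22.
New total = 112 + 22 = 134.

+22 — insert Willow between Hadley and Denton.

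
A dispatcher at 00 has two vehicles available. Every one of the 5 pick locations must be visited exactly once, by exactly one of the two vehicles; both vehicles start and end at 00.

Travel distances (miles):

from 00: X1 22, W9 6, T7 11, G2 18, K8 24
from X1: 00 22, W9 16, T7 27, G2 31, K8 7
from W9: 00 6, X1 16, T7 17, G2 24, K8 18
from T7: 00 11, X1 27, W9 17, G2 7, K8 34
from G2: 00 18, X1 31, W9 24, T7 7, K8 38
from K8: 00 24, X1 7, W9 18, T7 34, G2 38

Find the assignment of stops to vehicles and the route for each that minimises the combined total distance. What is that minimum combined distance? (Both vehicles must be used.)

Check every non-empty split of the stops between the two vehicles; for each half take its own optimal tour:
  {X1} + {W9, T7, G2, K8}: 44 + 80 = 124
  {W9} + {X1, T7, G2, K8}: 12 + 80 = 92
  {X1, W9} + {T7, G2, K8}: 44 + 80 = 124
  {T7} + {X1, W9, G2, K8}: 22 + 80 = 102
  {X1, T7} + {W9, G2, K8}: 60 + 80 = 140
  {W9, T7} + {X1, G2, K8}: 34 + 80 = 114
  … (15 splits in total)
  {T7, G2} + {X1, W9, K8}: 36 + 53 = 89  ← best
Best: vehicle 1 00 → T7 → G2 → 00 = 36; vehicle 2 00 → X1 → K8 → W9 → 00 = 53; combined 89.

Minimum combined distance: 89 miles.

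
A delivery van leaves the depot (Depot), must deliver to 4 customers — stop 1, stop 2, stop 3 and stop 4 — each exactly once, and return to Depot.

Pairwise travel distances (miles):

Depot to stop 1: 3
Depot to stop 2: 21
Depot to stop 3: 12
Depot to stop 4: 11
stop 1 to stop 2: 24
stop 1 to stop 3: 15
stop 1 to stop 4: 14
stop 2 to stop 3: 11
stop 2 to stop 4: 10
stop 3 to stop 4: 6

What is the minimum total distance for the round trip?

50 miles — the shortest possible round trip.

With 4 stops there are 4!/2 = 12 distinct round trips (a route and its reverse cost the same).
Depot→stop 1→stop 2→stop 3→stop 4→Depot: 3+24+11+6+11 = 55
Depot→stop 1→stop 2→stop 4→stop 3→Depot: 3+24+10+6+12 = 55
Depot→stop 1→stop 3→stop 2→stop 4→Depot: 3+15+11+10+11 = 50
Depot→stop 1→stop 3→stop 4→stop 2→Depot: 3+15+6+10+21 = 55
Depot→stop 1→stop 4→stop 2→stop 3→Depot: 3+14+10+11+12 = 50
Depot→stop 1→stop 4→stop 3→stop 2→Depot: 3+14+6+11+21 = 55
Depot→stop 2→stop 1→stop 3→stop 4→Depot: 21+24+15+6+11 = 77
Depot→stop 2→stop 1→stop 4→stop 3→Depot: 21+24+14+6+12 = 77
Depot→stop 2→stop 3→stop 1→stop 4→Depot: 21+11+15+14+11 = 72
Depot→stop 2→stop 4→stop 1→stop 3→Depot: 21+10+14+15+12 = 72
Depot→stop 3→stop 1→stop 2→stop 4→Depot: 12+15+24+10+11 = 72
Depot→stop 3→stop 2→stop 1→stop 4→Depot: 12+11+24+14+11 = 72
The minimum is 50.
One optimal route: Depot → stop 1 → stop 3 → stop 2 → stop 4 → Depot (or its reverse).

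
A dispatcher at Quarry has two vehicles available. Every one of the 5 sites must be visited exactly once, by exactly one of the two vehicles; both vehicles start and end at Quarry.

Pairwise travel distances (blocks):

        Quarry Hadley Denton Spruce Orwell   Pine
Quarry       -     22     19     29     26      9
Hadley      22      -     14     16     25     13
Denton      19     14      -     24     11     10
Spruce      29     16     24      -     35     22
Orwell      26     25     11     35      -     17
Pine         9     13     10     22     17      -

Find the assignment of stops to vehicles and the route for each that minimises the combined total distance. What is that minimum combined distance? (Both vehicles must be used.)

Minimum combined distance: 114 blocks.

There are 2^4 − 1 = 15 ways to divide the 5 stops into two non-empty groups. For each, the best each vehicle can do is its own shortest tour through its group:
  {Hadley} + {Denton, Spruce, Orwell, Pine}: 44 + 90 = 134
  {Denton} + {Hadley, Spruce, Orwell, Pine}: 38 + 96 = 134
  {Hadley, Denton} + {Spruce, Orwell, Pine}: 55 + 90 = 145
  {Spruce} + {Hadley, Denton, Orwell, Pine}: 58 + 73 = 131
  {Hadley, Spruce} + {Denton, Orwell, Pine}: 67 + 56 = 123
  {Denton, Spruce} + {Hadley, Orwell, Pine}: 72 + 73 = 145
  … (15 splits in total)
  {Hadley, Denton, Spruce, Orwell} + {Pine}: 96 + 18 = 114  ← best
Best: vehicle 1 Quarry → Spruce → Hadley → Denton → Orwell → Quarry = 96; vehicle 2 Quarry → Pine → Quarry = 18; combined 114.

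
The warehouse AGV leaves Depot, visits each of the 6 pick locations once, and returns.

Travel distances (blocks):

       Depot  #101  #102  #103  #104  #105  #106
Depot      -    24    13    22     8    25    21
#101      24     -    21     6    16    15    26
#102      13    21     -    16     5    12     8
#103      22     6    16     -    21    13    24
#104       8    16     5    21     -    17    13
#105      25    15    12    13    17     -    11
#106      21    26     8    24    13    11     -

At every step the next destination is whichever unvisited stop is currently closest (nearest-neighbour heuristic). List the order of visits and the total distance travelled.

75 blocks along Depot → #104 → #102 → #106 → #105 → #103 → #101 → Depot.

Depot → [#104:8 / #102:13 / #106:21 / #103:22 / #101:24 / #105:25] → #104 (8)
#104 → [#102:5 / #106:13 / #101:16 / #105:17 / #103:21] → #102 (5)
#102 → [#106:8 / #105:12 / #103:16 / #101:21] → #106 (8)
#106 → [#105:11 / #103:24 / #101:26] → #105 (11)
#105 → [#103:13 / #101:15] → #103 (13)
#103 → [#101:6] → #101 (6)
Return #101→Depot: 24.
Total = 8 + 5 + 8 + 11 + 13 + 6 + 24 = 75.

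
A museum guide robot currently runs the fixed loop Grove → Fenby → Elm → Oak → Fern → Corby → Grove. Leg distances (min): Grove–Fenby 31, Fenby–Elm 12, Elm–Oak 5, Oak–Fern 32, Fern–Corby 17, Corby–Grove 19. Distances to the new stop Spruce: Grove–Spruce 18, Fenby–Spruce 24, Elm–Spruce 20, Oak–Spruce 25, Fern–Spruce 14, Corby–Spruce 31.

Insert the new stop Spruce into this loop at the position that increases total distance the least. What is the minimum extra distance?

Insertion cost between consecutive stops i–j is d(i,Spruce) + d(Spruce,j) − d(i,j):
  between Grove and Fenby: 18 + 24 − 31 = 11
  between Fenby and Elm: 24 + 20 − 12 = 32
  between Elm and Oak: 20 + 25 − 5 = 40
  between Oak and Fern: 25 + 14 − 32 = 7
  between Fern and Corby: 14 + 31 − 17 = 28
  between Corby and Grove: 31 + 18 − 19 = 30
Cheapest insertion is between Oak and Fern, adding 7.
New total = 116 + 7 = 123.

Minimum extra distance: 7 min, inserting Spruce between Oak and Fern.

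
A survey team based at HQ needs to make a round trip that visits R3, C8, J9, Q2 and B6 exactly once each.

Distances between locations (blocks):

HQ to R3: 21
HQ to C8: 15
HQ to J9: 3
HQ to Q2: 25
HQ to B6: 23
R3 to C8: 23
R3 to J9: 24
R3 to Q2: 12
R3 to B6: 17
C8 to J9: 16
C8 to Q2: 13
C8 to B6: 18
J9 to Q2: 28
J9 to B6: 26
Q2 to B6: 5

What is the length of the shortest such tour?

Shortest round trip = 75 blocks.

With 5 stops there are 5!/2 = 60 distinct round trips (a route and its reverse cost the same).
HQ-R3-C8-J9-Q2-B6-HQ: 21+23+16+28+5+23 = 116
HQ-R3-C8-J9-B6-Q2-HQ: 21+23+16+26+5+25 = 116
HQ-R3-C8-Q2-J9-B6-HQ: 21+23+13+28+26+23 = 134
HQ-R3-C8-Q2-B6-J9-HQ: 21+23+13+5+26+3 = 91
HQ-R3-C8-B6-J9-Q2-HQ: 21+23+18+26+28+25 = 141
HQ-R3-C8-B6-Q2-J9-HQ: 21+23+18+5+28+3 = 98
HQ-R3-J9-C8-Q2-B6-HQ: 21+24+16+13+5+23 = 102
HQ-R3-J9-C8-B6-Q2-HQ: 21+24+16+18+5+25 = 109
HQ-R3-J9-Q2-C8-B6-HQ: 21+24+28+13+18+23 = 127
HQ-R3-J9-Q2-B6-C8-HQ: 21+24+28+5+18+15 = 111
HQ-R3-J9-B6-C8-Q2-HQ: 21+24+26+18+13+25 = 127
HQ-R3-J9-B6-Q2-C8-HQ: 21+24+26+5+13+15 = 104
HQ-R3-Q2-C8-J9-B6-HQ: 21+12+13+16+26+23 = 111
HQ-R3-Q2-C8-B6-J9-HQ: 21+12+13+18+26+3 = 93
… (46 more)
HQ-R3-Q2-B6-C8-J9-HQ: 21+12+5+18+16+3 = 75  ← best
The minimum is 75.
One optimal route: HQ → R3 → Q2 → B6 → C8 → J9 → HQ (or its reverse).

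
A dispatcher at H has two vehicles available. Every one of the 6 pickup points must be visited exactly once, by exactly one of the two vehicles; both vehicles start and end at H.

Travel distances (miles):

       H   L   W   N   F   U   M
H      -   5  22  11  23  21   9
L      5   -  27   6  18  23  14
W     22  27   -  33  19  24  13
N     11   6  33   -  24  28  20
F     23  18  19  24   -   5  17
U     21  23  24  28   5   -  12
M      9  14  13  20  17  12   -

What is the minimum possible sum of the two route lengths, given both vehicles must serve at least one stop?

89 miles — the smallest possible combined total.

Try each way of splitting the stops between the two vehicles (each non-empty) and, for each split, find the best tour for each vehicle:
  {L} + {W, N, F, U, M}: 10 + 85 = 95
  {W} + {L, N, F, U, M}: 44 + 61 = 105
  {L, W} + {N, F, U, M}: 54 + 61 = 115
  {N} + {L, W, F, U, M}: 22 + 74 = 96
  {L, N} + {W, F, U, M}: 22 + 67 = 89
  {W, N} + {L, F, U, M}: 66 + 49 = 115
  … (31 splits in total)
Best: vehicle 1 H → L → N → H = 22; vehicle 2 H → W → F → U → M → H = 67; combined 89.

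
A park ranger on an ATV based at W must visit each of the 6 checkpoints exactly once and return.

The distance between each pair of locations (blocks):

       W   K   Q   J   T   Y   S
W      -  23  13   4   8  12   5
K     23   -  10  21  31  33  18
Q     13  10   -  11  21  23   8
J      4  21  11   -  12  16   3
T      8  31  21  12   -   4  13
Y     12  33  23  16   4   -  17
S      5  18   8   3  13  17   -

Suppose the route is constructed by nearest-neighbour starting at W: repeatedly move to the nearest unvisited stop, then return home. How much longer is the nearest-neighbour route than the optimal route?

Excess over optimum: 2 blocks.

W: J=4, S=5, T=8, Y=12, Q=13, K=23 ⇒ J
J: S=3, Q=11, T=12, Y=16, K=21 ⇒ S
S: Q=8, T=13, Y=17, K=18 ⇒ Q
Q: K=10, T=21, Y=23 ⇒ K
K: T=31, Y=33 ⇒ T
T: Y=4 ⇒ Y
NN route W → J → S → Q → K → T → Y → W costs 72.
Optimal: W → J → S → K → Q → Y → T → W costs 70 (by enumerating all 360 distinct tours).
Excess = 72 − 70 = 2.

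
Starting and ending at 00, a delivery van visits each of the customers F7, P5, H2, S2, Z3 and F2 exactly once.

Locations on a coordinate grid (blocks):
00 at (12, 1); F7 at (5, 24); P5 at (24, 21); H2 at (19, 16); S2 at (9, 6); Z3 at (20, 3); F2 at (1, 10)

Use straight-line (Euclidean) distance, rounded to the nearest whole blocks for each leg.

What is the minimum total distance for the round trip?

77 blocks — the shortest possible round trip.

00 → F7 → P5 → H2 → S2 → Z3 → F2 → 00: 24+19+7+14+11+20+14 = 109
00 → F7 → P5 → H2 → S2 → F2 → Z3 → 00: 24+19+7+14+9+20+8 = 101
00 → F7 → P5 → H2 → Z3 → S2 → F2 → 00: 24+19+7+13+11+9+14 = 97
00 → F7 → P5 → H2 → Z3 → F2 → S2 → 00: 24+19+7+13+20+9+6 = 98
00 → F7 → P5 → H2 → F2 → S2 → Z3 → 00: 24+19+7+19+9+11+8 = 97
00 → F7 → P5 → H2 → F2 → Z3 → S2 → 00: 24+19+7+19+20+11+6 = 106
00 → F7 → P5 → S2 → H2 → Z3 → F2 → 00: 24+19+21+14+13+20+14 = 125
00 → F7 → P5 → S2 → H2 → F2 → Z3 → 00: 24+19+21+14+19+20+8 = 125
… (352 more)
00 → S2 → F2 → F7 → P5 → H2 → Z3 → 00: 6+9+15+19+7+13+8 = 77  ← best
The minimum is 77.
One optimal route: 00 → S2 → F2 → F7 → P5 → H2 → Z3 → 00 (or its reverse).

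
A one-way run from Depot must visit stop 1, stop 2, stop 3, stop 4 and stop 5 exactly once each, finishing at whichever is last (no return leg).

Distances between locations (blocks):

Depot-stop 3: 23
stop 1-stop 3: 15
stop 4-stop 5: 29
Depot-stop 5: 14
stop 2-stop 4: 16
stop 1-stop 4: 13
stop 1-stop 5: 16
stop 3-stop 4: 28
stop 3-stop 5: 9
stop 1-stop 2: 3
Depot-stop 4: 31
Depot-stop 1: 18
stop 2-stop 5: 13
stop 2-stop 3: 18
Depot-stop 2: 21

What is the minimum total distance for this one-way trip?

There are 5! = 120 possible orderings.
Depot - stop 1 - stop 2 - stop 3 - stop 4 - stop 5: 18+3+18+28+29 = 96
Depot - stop 1 - stop 2 - stop 3 - stop 5 - stop 4: 18+3+18+9+29 = 77
Depot - stop 1 - stop 2 - stop 4 - stop 3 - stop 5: 18+3+16+28+9 = 74
Depot - stop 1 - stop 2 - stop 4 - stop 5 - stop 3: 18+3+16+29+9 = 75
Depot - stop 1 - stop 2 - stop 5 - stop 3 - stop 4: 18+3+13+9+28 = 71
Depot - stop 1 - stop 2 - stop 5 - stop 4 - stop 3: 18+3+13+29+28 = 91
Depot - stop 1 - stop 3 - stop 2 - stop 4 - stop 5: 18+15+18+16+29 = 96
Depot - stop 1 - stop 3 - stop 2 - stop 5 - stop 4: 18+15+18+13+29 = 93
Depot - stop 1 - stop 3 - stop 4 - stop 2 - stop 5: 18+15+28+16+13 = 90
Depot - stop 1 - stop 3 - stop 4 - stop 5 - stop 2: 18+15+28+29+13 = 103
Depot - stop 1 - stop 3 - stop 5 - stop 2 - stop 4: 18+15+9+13+16 = 71
Depot - stop 1 - stop 3 - stop 5 - stop 4 - stop 2: 18+15+9+29+16 = 87
Depot - stop 1 - stop 4 - stop 2 - stop 3 - stop 5: 18+13+16+18+9 = 74
Depot - stop 1 - stop 4 - stop 2 - stop 5 - stop 3: 18+13+16+13+9 = 69
… (106 more)
Depot - stop 5 - stop 3 - stop 1 - stop 2 - stop 4: 14+9+15+3+16 = 57  ← best
The minimum is 57.
One shortest path: Depot → stop 5 → stop 3 → stop 1 → stop 2 → stop 4.

Shortest open route: 57 blocks.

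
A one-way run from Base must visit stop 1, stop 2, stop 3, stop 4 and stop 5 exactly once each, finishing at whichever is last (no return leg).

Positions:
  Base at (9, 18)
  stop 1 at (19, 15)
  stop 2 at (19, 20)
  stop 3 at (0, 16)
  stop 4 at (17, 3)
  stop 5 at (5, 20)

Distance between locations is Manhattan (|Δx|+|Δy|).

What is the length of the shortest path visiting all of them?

53 — the minimum one-way total.

There are 5! = 120 possible orderings.
Base→stop 1→stop 2→stop 3→stop 4→stop 5: 13+5+23+30+29 = 100
Base→stop 1→stop 2→stop 3→stop 5→stop 4: 13+5+23+9+29 = 79
Base→stop 1→stop 2→stop 4→stop 3→stop 5: 13+5+19+30+9 = 76
Base→stop 1→stop 2→stop 4→stop 5→stop 3: 13+5+19+29+9 = 75
Base→stop 1→stop 2→stop 5→stop 3→stop 4: 13+5+14+9+30 = 71
Base→stop 1→stop 2→stop 5→stop 4→stop 3: 13+5+14+29+30 = 91
Base→stop 1→stop 3→stop 2→stop 4→stop 5: 13+20+23+19+29 = 104
Base→stop 1→stop 3→stop 2→stop 5→stop 4: 13+20+23+14+29 = 99
Base→stop 1→stop 3→stop 4→stop 2→stop 5: 13+20+30+19+14 = 96
Base→stop 1→stop 3→stop 4→stop 5→stop 2: 13+20+30+29+14 = 106
Base→stop 1→stop 3→stop 5→stop 2→stop 4: 13+20+9+14+19 = 75
Base→stop 1→stop 3→stop 5→stop 4→stop 2: 13+20+9+29+19 = 90
Base→stop 1→stop 4→stop 2→stop 3→stop 5: 13+14+19+23+9 = 78
Base→stop 1→stop 4→stop 2→stop 5→stop 3: 13+14+19+14+9 = 69
… (106 more)
Base→stop 3→stop 5→stop 2→stop 1→stop 4: 11+9+14+5+14 = 53  ← best
The minimum is 53.
One shortest path: Base → stop 3 → stop 5 → stop 2 → stop 1 → stop 4.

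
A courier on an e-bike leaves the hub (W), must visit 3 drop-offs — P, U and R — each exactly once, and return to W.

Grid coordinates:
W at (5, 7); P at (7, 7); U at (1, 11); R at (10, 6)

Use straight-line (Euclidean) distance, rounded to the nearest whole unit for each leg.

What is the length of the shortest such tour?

There are 3 distinct closed tours to check (reversals are equivalent).
W - P - U - R - W: 2+7+10+5 = 24
W - P - R - U - W: 2+3+10+6 = 21
W - U - P - R - W: 6+7+3+5 = 21
The minimum is 21.
One optimal route: W → P → R → U → W (or its reverse).

Shortest round trip = 21.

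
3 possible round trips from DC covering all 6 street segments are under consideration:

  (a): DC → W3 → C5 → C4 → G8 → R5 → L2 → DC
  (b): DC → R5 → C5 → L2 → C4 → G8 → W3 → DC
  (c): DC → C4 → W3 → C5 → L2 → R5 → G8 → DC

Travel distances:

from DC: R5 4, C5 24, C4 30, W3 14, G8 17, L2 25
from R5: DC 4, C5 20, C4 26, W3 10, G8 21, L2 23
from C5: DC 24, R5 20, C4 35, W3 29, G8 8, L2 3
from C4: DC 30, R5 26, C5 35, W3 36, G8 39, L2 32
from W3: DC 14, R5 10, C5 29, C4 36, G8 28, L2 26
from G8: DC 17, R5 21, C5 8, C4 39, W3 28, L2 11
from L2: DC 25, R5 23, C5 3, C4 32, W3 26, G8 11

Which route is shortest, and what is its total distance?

(a): 14 + 29 + 35 + 39 + 21 + 23 + 25 = 186
(b): 4 + 20 + 3 + 32 + 39 + 28 + 14 = 140
(c): 30 + 36 + 29 + 3 + 23 + 21 + 17 = 159

140 — (b) is the shortest.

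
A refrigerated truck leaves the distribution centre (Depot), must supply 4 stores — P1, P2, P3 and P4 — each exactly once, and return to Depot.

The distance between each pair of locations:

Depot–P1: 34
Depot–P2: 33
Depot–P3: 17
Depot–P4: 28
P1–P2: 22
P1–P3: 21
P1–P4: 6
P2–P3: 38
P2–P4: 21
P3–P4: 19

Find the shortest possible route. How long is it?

97 — the shortest possible round trip.

With 4 stops there are 4!/2 = 12 distinct round trips (a route and its reverse cost the same).
Depot-P1-P2-P3-P4-Depot: 34+22+38+19+28 = 141
Depot-P1-P2-P4-P3-Depot: 34+22+21+19+17 = 113
Depot-P1-P3-P2-P4-Depot: 34+21+38+21+28 = 142
Depot-P1-P3-P4-P2-Depot: 34+21+19+21+33 = 128
Depot-P1-P4-P2-P3-Depot: 34+6+21+38+17 = 116
Depot-P1-P4-P3-P2-Depot: 34+6+19+38+33 = 130
Depot-P2-P1-P3-P4-Depot: 33+22+21+19+28 = 123
Depot-P2-P1-P4-P3-Depot: 33+22+6+19+17 = 97
Depot-P2-P3-P1-P4-Depot: 33+38+21+6+28 = 126
Depot-P2-P4-P1-P3-Depot: 33+21+6+21+17 = 98
Depot-P3-P1-P2-P4-Depot: 17+21+22+21+28 = 109
Depot-P3-P2-P1-P4-Depot: 17+38+22+6+28 = 111
The minimum is 97.
One optimal route: Depot → P2 → P1 → P4 → P3 → Depot (or its reverse).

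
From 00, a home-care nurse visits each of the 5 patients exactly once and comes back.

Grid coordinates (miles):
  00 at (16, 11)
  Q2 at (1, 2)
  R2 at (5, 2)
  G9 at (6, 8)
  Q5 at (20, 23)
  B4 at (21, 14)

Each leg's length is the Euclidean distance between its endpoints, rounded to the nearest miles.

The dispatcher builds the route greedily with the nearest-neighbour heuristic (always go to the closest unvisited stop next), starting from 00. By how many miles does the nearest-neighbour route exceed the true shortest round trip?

From 00: B4=6, G9=10, Q5=13, R2=14, Q2=17 → choose B4 (6).
From B4: Q5=9, G9=16, R2=20, Q2=23 → choose Q5 (9).
From Q5: G9=21, R2=26, Q2=28 → choose G9 (21).
From G9: R2=6, Q2=8 → choose R2 (6).
From R2: Q2=4 → choose Q2 (4).
NN route 00 → B4 → Q5 → G9 → R2 → Q2 → 00 costs 63.
Optimal: 00 → R2 → Q2 → G9 → Q5 → B4 → 00 costs 62 (by enumerating all 60 distinct tours).
Excess = 63 − 62 = 1.

1 miles longer than the optimal tour.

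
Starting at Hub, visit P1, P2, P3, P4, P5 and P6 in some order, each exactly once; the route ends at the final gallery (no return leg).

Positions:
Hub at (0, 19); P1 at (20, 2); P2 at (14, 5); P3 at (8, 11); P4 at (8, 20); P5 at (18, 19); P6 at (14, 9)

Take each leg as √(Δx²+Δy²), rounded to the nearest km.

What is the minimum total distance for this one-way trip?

48 km — the minimum one-way total.

There are 6! = 720 possible orderings.
Hub→P1→P2→P3→P4→P5→P6: 26+7+8+9+10+11 = 71
Hub→P1→P2→P3→P4→P6→P5: 26+7+8+9+13+11 = 74
Hub→P1→P2→P3→P5→P4→P6: 26+7+8+13+10+13 = 77
Hub→P1→P2→P3→P5→P6→P4: 26+7+8+13+11+13 = 78
Hub→P1→P2→P3→P6→P4→P5: 26+7+8+6+13+10 = 70
Hub→P1→P2→P3→P6→P5→P4: 26+7+8+6+11+10 = 68
Hub→P1→P2→P4→P3→P5→P6: 26+7+16+9+13+11 = 82
Hub→P1→P2→P4→P3→P6→P5: 26+7+16+9+6+11 = 75
… (712 more)
Hub→P4→P5→P3→P6→P2→P1: 8+10+13+6+4+7 = 48  ← best
The minimum is 48.
One shortest path: Hub → P4 → P5 → P3 → P6 → P2 → P1.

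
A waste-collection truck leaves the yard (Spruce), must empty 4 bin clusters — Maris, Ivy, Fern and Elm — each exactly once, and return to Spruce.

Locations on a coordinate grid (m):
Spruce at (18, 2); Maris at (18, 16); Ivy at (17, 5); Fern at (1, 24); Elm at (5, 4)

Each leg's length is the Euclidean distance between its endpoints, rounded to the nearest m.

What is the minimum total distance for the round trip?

66 m — the shortest possible round trip.

Spruce → Maris → Ivy → Fern → Elm → Spruce: 14+11+25+20+13 = 83
Spruce → Maris → Ivy → Elm → Fern → Spruce: 14+11+12+20+28 = 85
Spruce → Maris → Fern → Ivy → Elm → Spruce: 14+19+25+12+13 = 83
Spruce → Maris → Fern → Elm → Ivy → Spruce: 14+19+20+12+3 = 68
Spruce → Maris → Elm → Ivy → Fern → Spruce: 14+18+12+25+28 = 97
Spruce → Maris → Elm → Fern → Ivy → Spruce: 14+18+20+25+3 = 80
Spruce → Ivy → Maris → Fern → Elm → Spruce: 3+11+19+20+13 = 66
Spruce → Ivy → Maris → Elm → Fern → Spruce: 3+11+18+20+28 = 80
Spruce → Ivy → Fern → Maris → Elm → Spruce: 3+25+19+18+13 = 78
Spruce → Ivy → Elm → Maris → Fern → Spruce: 3+12+18+19+28 = 80
Spruce → Fern → Maris → Ivy → Elm → Spruce: 28+19+11+12+13 = 83
Spruce → Fern → Ivy → Maris → Elm → Spruce: 28+25+11+18+13 = 95
The minimum is 66.
One optimal route: Spruce → Ivy → Maris → Fern → Elm → Spruce (or its reverse).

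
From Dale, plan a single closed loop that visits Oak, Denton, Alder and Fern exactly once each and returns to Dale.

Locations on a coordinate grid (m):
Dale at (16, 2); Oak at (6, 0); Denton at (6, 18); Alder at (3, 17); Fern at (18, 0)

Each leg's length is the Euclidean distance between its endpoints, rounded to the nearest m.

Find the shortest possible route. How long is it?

Shortest round trip = 54 m.

With 4 stops there are 4!/2 = 12 distinct round trips (a route and its reverse cost the same).
Dale-Oak-Denton-Alder-Fern-Dale: 10+18+3+23+3 = 57
Dale-Oak-Denton-Fern-Alder-Dale: 10+18+22+23+20 = 93
Dale-Oak-Alder-Denton-Fern-Dale: 10+17+3+22+3 = 55
Dale-Oak-Alder-Fern-Denton-Dale: 10+17+23+22+19 = 91
Dale-Oak-Fern-Denton-Alder-Dale: 10+12+22+3+20 = 67
Dale-Oak-Fern-Alder-Denton-Dale: 10+12+23+3+19 = 67
Dale-Denton-Oak-Alder-Fern-Dale: 19+18+17+23+3 = 80
Dale-Denton-Oak-Fern-Alder-Dale: 19+18+12+23+20 = 92
Dale-Denton-Alder-Oak-Fern-Dale: 19+3+17+12+3 = 54
Dale-Denton-Fern-Oak-Alder-Dale: 19+22+12+17+20 = 90
Dale-Alder-Oak-Denton-Fern-Dale: 20+17+18+22+3 = 80
Dale-Alder-Denton-Oak-Fern-Dale: 20+3+18+12+3 = 56
The minimum is 54.
One optimal route: Dale → Denton → Alder → Oak → Fern → Dale (or its reverse).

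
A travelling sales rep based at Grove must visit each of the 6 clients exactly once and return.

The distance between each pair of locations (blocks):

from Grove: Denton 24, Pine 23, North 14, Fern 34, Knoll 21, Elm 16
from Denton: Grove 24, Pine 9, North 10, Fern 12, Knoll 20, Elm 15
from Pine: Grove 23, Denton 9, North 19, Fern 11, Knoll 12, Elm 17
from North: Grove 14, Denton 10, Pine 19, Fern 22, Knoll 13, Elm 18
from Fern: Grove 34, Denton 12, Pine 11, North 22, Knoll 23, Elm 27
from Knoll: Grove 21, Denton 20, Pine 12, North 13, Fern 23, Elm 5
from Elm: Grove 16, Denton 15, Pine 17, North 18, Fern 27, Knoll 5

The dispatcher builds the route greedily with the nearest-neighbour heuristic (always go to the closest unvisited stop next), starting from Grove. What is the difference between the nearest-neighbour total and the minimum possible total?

Grove: North=14, Elm=16, Knoll=21, Pine=23, Denton=24, Fern=34 ⇒ North
North: Denton=10, Knoll=13, Elm=18, Pine=19, Fern=22 ⇒ Denton
Denton: Pine=9, Fern=12, Elm=15, Knoll=20 ⇒ Pine
Pine: Fern=11, Knoll=12, Elm=17 ⇒ Fern
Fern: Knoll=23, Elm=27 ⇒ Knoll
Knoll: Elm=5 ⇒ Elm
NN route Grove → North → Denton → Pine → Fern → Knoll → Elm → Grove costs 88.
Optimal: Grove → North → Denton → Fern → Pine → Knoll → Elm → Grove costs 80 (by enumerating all 360 distinct tours).
Excess = 88 − 80 = 8.

The nearest-neighbour route is 8 blocks longer than optimal.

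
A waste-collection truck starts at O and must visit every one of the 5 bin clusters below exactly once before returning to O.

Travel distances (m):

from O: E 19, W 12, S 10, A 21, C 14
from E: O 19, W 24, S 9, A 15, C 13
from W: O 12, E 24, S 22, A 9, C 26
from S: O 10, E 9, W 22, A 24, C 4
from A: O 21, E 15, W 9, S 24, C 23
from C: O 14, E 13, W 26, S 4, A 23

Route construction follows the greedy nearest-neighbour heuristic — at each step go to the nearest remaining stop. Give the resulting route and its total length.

O → [S:10 / W:12 / C:14 / E:19 / A:21] → S (10)
S → [C:4 / E:9 / W:22 / A:24] → C (4)
C → [E:13 / A:23 / W:26] → E (13)
E → [A:15 / W:24] → A (15)
A → [W:9] → W (9)
Return W→O: 12.
Total = 10 + 4 + 13 + 15 + 9 + 12 = 63.

63 m along O → S → C → E → A → W → O.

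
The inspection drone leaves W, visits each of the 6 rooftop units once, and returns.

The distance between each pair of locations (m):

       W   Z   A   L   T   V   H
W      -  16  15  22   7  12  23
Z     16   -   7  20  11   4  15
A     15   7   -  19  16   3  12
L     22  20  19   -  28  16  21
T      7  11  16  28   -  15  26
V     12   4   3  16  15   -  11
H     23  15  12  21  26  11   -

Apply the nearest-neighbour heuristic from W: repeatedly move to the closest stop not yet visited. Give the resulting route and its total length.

At W the remaining stops are T 7, V 12, A 15, Z 16, L 22, H 23; go to T.
At T the remaining stops are Z 11, V 15, A 16, H 26, L 28; go to Z.
At Z the remaining stops are V 4, A 7, H 15, L 20; go to V.
At V the remaining stops are A 3, H 11, L 16; go to A.
At A the remaining stops are H 12, L 19; go to H.
At H the remaining stops are L 21; go to L.
Return L→W: 22.
Total = 7 + 11 + 4 + 3 + 12 + 21 + 22 = 80.

Total distance 80 m via the nearest-neighbour route W → T → Z → V → A → H → L → W.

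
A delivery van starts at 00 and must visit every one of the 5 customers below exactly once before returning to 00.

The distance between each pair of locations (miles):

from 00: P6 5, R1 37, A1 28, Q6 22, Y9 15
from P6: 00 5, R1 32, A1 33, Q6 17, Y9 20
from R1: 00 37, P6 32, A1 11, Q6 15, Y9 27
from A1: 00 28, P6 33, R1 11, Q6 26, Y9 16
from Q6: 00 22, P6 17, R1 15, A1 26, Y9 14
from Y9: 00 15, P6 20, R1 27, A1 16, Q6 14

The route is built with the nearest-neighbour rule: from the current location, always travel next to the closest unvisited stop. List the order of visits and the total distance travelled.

At 00 the remaining stops are P6 5, Y9 15, Q6 22, A1 28, R1 37; go to P6.
At P6 the remaining stops are Q6 17, Y9 20, R1 32, A1 33; go to Q6.
At Q6 the remaining stops are Y9 14, R1 15, A1 26; go to Y9.
At Y9 the remaining stops are A1 16, R1 27; go to A1.
At A1 the remaining stops are R1 11; go to R1.
Return R1→00: 37.
Total = 5 + 17 + 14 + 16 + 11 + 37 = 100.

Total distance 100 miles via the nearest-neighbour route 00 → P6 → Q6 → Y9 → A1 → R1 → 00.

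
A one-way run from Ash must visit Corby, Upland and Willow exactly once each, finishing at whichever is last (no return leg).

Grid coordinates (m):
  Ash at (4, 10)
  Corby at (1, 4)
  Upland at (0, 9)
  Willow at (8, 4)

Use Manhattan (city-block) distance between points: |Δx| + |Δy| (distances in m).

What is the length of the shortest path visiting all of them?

There are 3! = 6 possible orderings.
Ash→Corby→Upland→Willow: 9+6+13 = 28
Ash→Corby→Willow→Upland: 9+7+13 = 29
Ash→Upland→Corby→Willow: 5+6+7 = 18
Ash→Upland→Willow→Corby: 5+13+7 = 25
Ash→Willow→Corby→Upland: 10+7+6 = 23
Ash→Willow→Upland→Corby: 10+13+6 = 29
The minimum is 18.
One shortest path: Ash → Upland → Corby → Willow.

18 m — the minimum one-way total.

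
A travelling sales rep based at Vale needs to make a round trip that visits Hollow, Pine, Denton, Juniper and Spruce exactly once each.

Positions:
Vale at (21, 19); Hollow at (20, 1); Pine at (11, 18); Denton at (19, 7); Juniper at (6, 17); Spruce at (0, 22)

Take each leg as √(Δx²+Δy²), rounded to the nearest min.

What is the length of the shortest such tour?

69 min — the shortest possible round trip.

Vale-Hollow-Pine-Denton-Juniper-Spruce-Vale: 18+19+14+16+8+21 = 96
Vale-Hollow-Pine-Denton-Spruce-Juniper-Vale: 18+19+14+24+8+15 = 98
Vale-Hollow-Pine-Juniper-Denton-Spruce-Vale: 18+19+5+16+24+21 = 103
Vale-Hollow-Pine-Juniper-Spruce-Denton-Vale: 18+19+5+8+24+12 = 86
Vale-Hollow-Pine-Spruce-Denton-Juniper-Vale: 18+19+12+24+16+15 = 104
Vale-Hollow-Pine-Spruce-Juniper-Denton-Vale: 18+19+12+8+16+12 = 85
Vale-Hollow-Denton-Pine-Juniper-Spruce-Vale: 18+6+14+5+8+21 = 72
Vale-Hollow-Denton-Pine-Spruce-Juniper-Vale: 18+6+14+12+8+15 = 73
Vale-Hollow-Denton-Juniper-Pine-Spruce-Vale: 18+6+16+5+12+21 = 78
Vale-Hollow-Denton-Juniper-Spruce-Pine-Vale: 18+6+16+8+12+10 = 70
Vale-Hollow-Denton-Spruce-Pine-Juniper-Vale: 18+6+24+12+5+15 = 80
Vale-Hollow-Denton-Spruce-Juniper-Pine-Vale: 18+6+24+8+5+10 = 71
Vale-Hollow-Juniper-Pine-Denton-Spruce-Vale: 18+21+5+14+24+21 = 103
Vale-Hollow-Juniper-Pine-Spruce-Denton-Vale: 18+21+5+12+24+12 = 92
… (46 more)
Vale-Pine-Spruce-Juniper-Hollow-Denton-Vale: 10+12+8+21+6+12 = 69  ← best
The minimum is 69.
One optimal route: Vale → Pine → Spruce → Juniper → Hollow → Denton → Vale (or its reverse).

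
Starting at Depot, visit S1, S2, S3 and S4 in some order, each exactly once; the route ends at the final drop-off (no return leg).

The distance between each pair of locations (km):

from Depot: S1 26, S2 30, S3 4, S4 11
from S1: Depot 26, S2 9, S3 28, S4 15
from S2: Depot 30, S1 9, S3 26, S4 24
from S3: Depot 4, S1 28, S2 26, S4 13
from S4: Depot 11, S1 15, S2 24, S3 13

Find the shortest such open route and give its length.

Minimum one-way distance = 41 km.

There are 4! = 24 possible orderings.
Depot - S1 - S2 - S3 - S4: 26+9+26+13 = 74
Depot - S1 - S2 - S4 - S3: 26+9+24+13 = 72
Depot - S1 - S3 - S2 - S4: 26+28+26+24 = 104
Depot - S1 - S3 - S4 - S2: 26+28+13+24 = 91
Depot - S1 - S4 - S2 - S3: 26+15+24+26 = 91
Depot - S1 - S4 - S3 - S2: 26+15+13+26 = 80
Depot - S2 - S1 - S3 - S4: 30+9+28+13 = 80
Depot - S2 - S1 - S4 - S3: 30+9+15+13 = 67
Depot - S2 - S3 - S1 - S4: 30+26+28+15 = 99
Depot - S2 - S3 - S4 - S1: 30+26+13+15 = 84
Depot - S2 - S4 - S1 - S3: 30+24+15+28 = 97
Depot - S2 - S4 - S3 - S1: 30+24+13+28 = 95
Depot - S3 - S1 - S2 - S4: 4+28+9+24 = 65
Depot - S3 - S1 - S4 - S2: 4+28+15+24 = 71
… (10 more)
Depot - S3 - S4 - S1 - S2: 4+13+15+9 = 41  ← best
The minimum is 41.
One shortest path: Depot → S3 → S4 → S1 → S2.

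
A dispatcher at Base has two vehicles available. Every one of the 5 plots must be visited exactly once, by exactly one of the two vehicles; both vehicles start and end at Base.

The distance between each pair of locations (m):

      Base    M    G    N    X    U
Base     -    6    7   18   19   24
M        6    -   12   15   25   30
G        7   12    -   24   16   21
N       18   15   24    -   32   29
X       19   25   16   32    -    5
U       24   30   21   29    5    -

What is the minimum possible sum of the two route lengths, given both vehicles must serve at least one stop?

Check every non-empty split of the stops between the two vehicles; for each half take its own optimal tour:
  {M} + {G, N, X, U}: 12 + 75 = 87
  {G} + {M, N, X, U}: 14 + 74 = 88
  {M, G} + {N, X, U}: 25 + 71 = 96
  {N} + {M, G, X, U}: 36 + 63 = 99
  {M, N} + {G, X, U}: 39 + 52 = 91
  {G, N} + {M, X, U}: 49 + 60 = 109
  … (15 splits in total)
Best: vehicle 1 Base → M → Base = 12; vehicle 2 Base → G → X → U → N → Base = 75; combined 87.

Minimum combined distance: 87 m.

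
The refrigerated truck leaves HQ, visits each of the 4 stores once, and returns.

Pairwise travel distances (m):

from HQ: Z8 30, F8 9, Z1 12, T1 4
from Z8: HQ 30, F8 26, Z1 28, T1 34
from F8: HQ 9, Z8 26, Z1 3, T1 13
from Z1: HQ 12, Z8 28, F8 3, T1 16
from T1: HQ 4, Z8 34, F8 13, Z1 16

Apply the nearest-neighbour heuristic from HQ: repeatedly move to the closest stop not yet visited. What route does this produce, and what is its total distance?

78 m along HQ → T1 → F8 → Z1 → Z8 → HQ.

At HQ the remaining stops are T1 4, F8 9, Z1 12, Z8 30; go to T1.
At T1 the remaining stops are F8 13, Z1 16, Z8 34; go to F8.
At F8 the remaining stops are Z1 3, Z8 26; go to Z1.
At Z1 the remaining stops are Z8 28; go to Z8.
Return Z8→HQ: 30.
Total = 4 + 13 + 3 + 28 + 30 = 78.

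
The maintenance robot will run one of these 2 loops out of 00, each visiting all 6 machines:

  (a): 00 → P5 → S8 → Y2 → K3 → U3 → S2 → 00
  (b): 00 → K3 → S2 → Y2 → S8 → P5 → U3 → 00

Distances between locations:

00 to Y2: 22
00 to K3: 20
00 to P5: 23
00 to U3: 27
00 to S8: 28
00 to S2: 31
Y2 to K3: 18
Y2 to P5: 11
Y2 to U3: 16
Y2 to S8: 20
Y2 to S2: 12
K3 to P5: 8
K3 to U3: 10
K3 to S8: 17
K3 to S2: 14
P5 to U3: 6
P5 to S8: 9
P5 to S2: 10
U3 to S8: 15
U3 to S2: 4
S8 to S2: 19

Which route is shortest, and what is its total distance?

108 — (b) is the shortest.

(a): 23 + 9 + 20 + 18 + 10 + 4 + 31 = 115
(b): 20 + 14 + 12 + 20 + 9 + 6 + 27 = 108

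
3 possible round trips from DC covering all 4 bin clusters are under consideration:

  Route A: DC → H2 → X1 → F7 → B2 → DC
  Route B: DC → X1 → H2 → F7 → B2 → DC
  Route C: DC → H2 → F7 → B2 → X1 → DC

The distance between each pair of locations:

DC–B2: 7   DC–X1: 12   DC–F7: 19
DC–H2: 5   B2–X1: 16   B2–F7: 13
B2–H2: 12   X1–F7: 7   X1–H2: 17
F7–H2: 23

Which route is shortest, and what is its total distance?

49 — Route A is the shortest.

Route A: 5 + 17 + 7 + 13 + 7 = 49
Route B: 12 + 17 + 23 + 13 + 7 = 72
Route C: 5 + 23 + 13 + 16 + 12 = 69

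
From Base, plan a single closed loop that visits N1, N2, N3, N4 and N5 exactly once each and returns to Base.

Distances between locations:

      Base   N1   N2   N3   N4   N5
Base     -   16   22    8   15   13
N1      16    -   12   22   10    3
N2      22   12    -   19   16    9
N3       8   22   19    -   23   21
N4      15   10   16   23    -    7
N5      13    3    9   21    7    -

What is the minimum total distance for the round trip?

64 — the shortest possible round trip.

There are 60 distinct closed tours to check (reversals are equivalent).
Base - N1 - N2 - N3 - N4 - N5 - Base: 16+12+19+23+7+13 = 90
Base - N1 - N2 - N3 - N5 - N4 - Base: 16+12+19+21+7+15 = 90
Base - N1 - N2 - N4 - N3 - N5 - Base: 16+12+16+23+21+13 = 101
Base - N1 - N2 - N4 - N5 - N3 - Base: 16+12+16+7+21+8 = 80
Base - N1 - N2 - N5 - N3 - N4 - Base: 16+12+9+21+23+15 = 96
Base - N1 - N2 - N5 - N4 - N3 - Base: 16+12+9+7+23+8 = 75
Base - N1 - N3 - N2 - N4 - N5 - Base: 16+22+19+16+7+13 = 93
Base - N1 - N3 - N2 - N5 - N4 - Base: 16+22+19+9+7+15 = 88
Base - N1 - N3 - N4 - N2 - N5 - Base: 16+22+23+16+9+13 = 99
Base - N1 - N3 - N4 - N5 - N2 - Base: 16+22+23+7+9+22 = 99
Base - N1 - N3 - N5 - N2 - N4 - Base: 16+22+21+9+16+15 = 99
Base - N1 - N3 - N5 - N4 - N2 - Base: 16+22+21+7+16+22 = 104
Base - N1 - N4 - N2 - N3 - N5 - Base: 16+10+16+19+21+13 = 95
Base - N1 - N4 - N2 - N5 - N3 - Base: 16+10+16+9+21+8 = 80
… (46 more)
Base - N3 - N2 - N1 - N5 - N4 - Base: 8+19+12+3+7+15 = 64  ← best
The minimum is 64.
One optimal route: Base → N3 → N2 → N1 → N5 → N4 → Base (or its reverse).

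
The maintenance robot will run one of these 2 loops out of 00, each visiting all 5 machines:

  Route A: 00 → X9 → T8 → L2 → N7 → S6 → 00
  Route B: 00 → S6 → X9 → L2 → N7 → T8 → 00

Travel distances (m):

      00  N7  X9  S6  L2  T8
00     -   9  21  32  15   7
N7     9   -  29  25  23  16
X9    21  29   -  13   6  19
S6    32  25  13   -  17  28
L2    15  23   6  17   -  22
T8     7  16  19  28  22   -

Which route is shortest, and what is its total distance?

Route A: 21 + 19 + 22 + 23 + 25 + 32 = 142
Route B: 32 + 13 + 6 + 23 + 16 + 7 = 97

Shortest is Route B, total 97 m.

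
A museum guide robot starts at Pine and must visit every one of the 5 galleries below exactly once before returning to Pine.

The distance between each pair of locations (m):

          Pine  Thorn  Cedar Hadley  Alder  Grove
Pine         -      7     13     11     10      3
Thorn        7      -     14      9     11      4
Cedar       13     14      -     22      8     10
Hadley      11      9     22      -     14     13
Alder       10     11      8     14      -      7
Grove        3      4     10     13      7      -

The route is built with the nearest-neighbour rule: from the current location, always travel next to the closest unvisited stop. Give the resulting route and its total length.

51 m along Pine → Grove → Thorn → Hadley → Alder → Cedar → Pine.

From Pine: distances to unvisited — Grove=3, Thorn=7, Alder=10, Hadley=11, Cedar=13. Nearest is Grove (3).
From Grove: distances to unvisited — Thorn=4, Alder=7, Cedar=10, Hadley=13. Nearest is Thorn (4).
From Thorn: distances to unvisited — Hadley=9, Alder=11, Cedar=14. Nearest is Hadley (9).
From Hadley: distances to unvisited — Alder=14, Cedar=22. Nearest is Alder (14).
From Alder: distances to unvisited — Cedar=8. Nearest is Cedar (8).
Return Cedar→Pine: 13.
Total = 3 + 4 + 9 + 14 + 8 + 13 = 51.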